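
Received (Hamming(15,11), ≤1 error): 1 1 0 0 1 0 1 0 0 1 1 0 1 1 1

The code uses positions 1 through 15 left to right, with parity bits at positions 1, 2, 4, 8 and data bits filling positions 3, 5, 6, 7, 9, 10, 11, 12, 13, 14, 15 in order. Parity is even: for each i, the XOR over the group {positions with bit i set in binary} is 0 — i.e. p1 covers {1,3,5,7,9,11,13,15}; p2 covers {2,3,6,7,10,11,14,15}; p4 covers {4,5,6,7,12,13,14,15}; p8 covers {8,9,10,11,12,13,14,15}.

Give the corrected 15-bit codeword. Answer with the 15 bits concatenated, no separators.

s1 (pos 1,3,5,7,9,11,13,15): 1⊕0⊕1⊕1⊕0⊕1⊕1⊕1 = 0
s2 (pos 2,3,6,7,10,11,14,15): 1⊕0⊕0⊕1⊕1⊕1⊕1⊕1 = 0
s4 (pos 4,5,6,7,12,13,14,15): 0⊕1⊕0⊕1⊕0⊕1⊕1⊕1 = 1
s8 (pos 8,9,10,11,12,13,14,15): 0⊕0⊕1⊕1⊕0⊕1⊕1⊕1 = 1
Syndrome s8…s1 = 1100 → error at position 12.
Flip position 12: 110010100110111 → 110010100111111

110010100111111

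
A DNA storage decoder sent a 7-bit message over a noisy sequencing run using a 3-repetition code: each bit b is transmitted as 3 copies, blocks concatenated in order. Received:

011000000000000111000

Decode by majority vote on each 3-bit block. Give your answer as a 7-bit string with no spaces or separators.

Block 1 (011): 2 ones → 1
Block 2 (000): 0 ones → 0
Block 3 (000): 0 ones → 0
Block 4 (000): 0 ones → 0
Block 5 (000): 0 ones → 0
Block 6 (111): 3 ones → 1
Block 7 (000): 0 ones → 0

1000010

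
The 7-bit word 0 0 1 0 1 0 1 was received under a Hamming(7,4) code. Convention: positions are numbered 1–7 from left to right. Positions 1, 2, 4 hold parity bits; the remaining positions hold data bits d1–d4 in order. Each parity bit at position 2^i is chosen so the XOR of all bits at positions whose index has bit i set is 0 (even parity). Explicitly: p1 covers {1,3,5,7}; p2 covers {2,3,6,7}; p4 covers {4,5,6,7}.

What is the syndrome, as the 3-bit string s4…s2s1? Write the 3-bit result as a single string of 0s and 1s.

001

s1 (pos 1,3,5,7): 0⊕1⊕1⊕1 = 1
s2 (pos 2,3,6,7): 0⊕1⊕0⊕1 = 0
s4 (pos 4,5,6,7): 0⊕1⊕0⊕1 = 0
Syndrome s4…s1 = 001 → error at position 1.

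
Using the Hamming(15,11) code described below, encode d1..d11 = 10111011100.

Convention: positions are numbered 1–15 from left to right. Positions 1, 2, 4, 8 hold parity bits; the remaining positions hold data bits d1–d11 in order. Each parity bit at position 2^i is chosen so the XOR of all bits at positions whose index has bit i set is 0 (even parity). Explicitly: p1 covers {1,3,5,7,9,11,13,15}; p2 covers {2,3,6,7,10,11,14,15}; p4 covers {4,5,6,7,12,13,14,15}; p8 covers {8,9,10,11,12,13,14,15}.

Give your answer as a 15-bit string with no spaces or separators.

Place data at non-parity positions: p1 p2 1 p4 0 1 1 p8 1 0 1 1 1 0 0
p1 (pos 1,3,5,7,9,11,13,15): XOR of data positions = 1⊕0⊕1⊕1⊕1⊕1⊕0 = 1
p2 (pos 2,3,6,7,10,11,14,15): XOR of data positions = 1⊕1⊕1⊕0⊕1⊕0⊕0 = 0
p4 (pos 4,5,6,7,12,13,14,15): XOR of data positions = 0⊕1⊕1⊕1⊕1⊕0⊕0 = 0
p8 (pos 8,9,10,11,12,13,14,15): XOR of data positions = 1⊕0⊕1⊕1⊕1⊕0⊕0 = 0
Codeword: 101001101011100

101001101011100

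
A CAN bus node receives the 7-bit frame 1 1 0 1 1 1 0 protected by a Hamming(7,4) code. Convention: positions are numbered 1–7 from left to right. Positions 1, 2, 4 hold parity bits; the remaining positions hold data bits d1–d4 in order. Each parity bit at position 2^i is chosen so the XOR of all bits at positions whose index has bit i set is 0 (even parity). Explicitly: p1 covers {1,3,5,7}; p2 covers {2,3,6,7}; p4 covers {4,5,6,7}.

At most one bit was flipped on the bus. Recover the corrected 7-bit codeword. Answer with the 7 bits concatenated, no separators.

1100110

s1 (pos 1,3,5,7): 1⊕0⊕1⊕0 = 0
s2 (pos 2,3,6,7): 1⊕0⊕1⊕0 = 0
s4 (pos 4,5,6,7): 1⊕1⊕1⊕0 = 1
Syndrome s4…s1 = 100 → error at position 4.
Flip position 4: 1101110 → 1100110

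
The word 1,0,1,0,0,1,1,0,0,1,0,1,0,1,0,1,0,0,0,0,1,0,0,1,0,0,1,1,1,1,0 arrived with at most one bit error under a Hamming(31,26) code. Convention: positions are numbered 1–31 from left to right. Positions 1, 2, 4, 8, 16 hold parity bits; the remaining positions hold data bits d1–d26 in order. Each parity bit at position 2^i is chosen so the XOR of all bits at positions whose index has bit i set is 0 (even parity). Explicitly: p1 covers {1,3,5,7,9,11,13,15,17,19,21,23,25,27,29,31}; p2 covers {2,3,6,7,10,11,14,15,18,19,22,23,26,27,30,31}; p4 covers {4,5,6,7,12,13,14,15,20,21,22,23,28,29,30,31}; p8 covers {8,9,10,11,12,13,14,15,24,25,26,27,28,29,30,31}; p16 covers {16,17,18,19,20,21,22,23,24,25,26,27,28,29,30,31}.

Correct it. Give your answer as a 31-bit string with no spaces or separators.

s1 (pos 1,3,5,7,9,11,13,15,17,19,21,23,25,27,29,31): 1⊕1⊕0⊕1⊕0⊕0⊕0⊕0⊕0⊕0⊕1⊕0⊕0⊕1⊕1⊕0 = 0
s2 (pos 2,3,6,7,10,11,14,15,18,19,22,23,26,27,30,31): 0⊕1⊕1⊕1⊕1⊕0⊕1⊕0⊕0⊕0⊕0⊕0⊕0⊕1⊕1⊕0 = 1
s4 (pos 4,5,6,7,12,13,14,15,20,21,22,23,28,29,30,31): 0⊕0⊕1⊕1⊕1⊕0⊕1⊕0⊕0⊕1⊕0⊕0⊕1⊕1⊕1⊕0 = 0
s8 (pos 8,9,10,11,12,13,14,15,24,25,26,27,28,29,30,31): 0⊕0⊕1⊕0⊕1⊕0⊕1⊕0⊕1⊕0⊕0⊕1⊕1⊕1⊕1⊕0 = 0
s16 (pos 16,17,18,19,20,21,22,23,24,25,26,27,28,29,30,31): 1⊕0⊕0⊕0⊕0⊕1⊕0⊕0⊕1⊕0⊕0⊕1⊕1⊕1⊕1⊕0 = 1
Syndrome s16…s1 = 10010 → error at position 18.
Flip position 18: 1010011001010101000010010011110 → 1010011001010101010010010011110

1010011001010101010010010011110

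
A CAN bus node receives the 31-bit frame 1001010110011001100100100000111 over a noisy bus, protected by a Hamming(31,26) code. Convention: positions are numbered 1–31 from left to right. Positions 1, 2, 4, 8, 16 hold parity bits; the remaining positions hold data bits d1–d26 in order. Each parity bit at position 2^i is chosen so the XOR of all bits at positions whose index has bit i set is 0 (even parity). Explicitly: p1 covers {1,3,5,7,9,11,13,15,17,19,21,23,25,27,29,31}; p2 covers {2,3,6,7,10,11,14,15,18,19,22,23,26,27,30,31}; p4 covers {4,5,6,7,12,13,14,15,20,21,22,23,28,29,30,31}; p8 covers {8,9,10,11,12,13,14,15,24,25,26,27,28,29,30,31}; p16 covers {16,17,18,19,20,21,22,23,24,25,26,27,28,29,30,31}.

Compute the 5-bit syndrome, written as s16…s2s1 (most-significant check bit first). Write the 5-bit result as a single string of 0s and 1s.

s1 (pos 1,3,5,7,9,11,13,15,17,19,21,23,25,27,29,31): 1⊕0⊕0⊕0⊕1⊕0⊕1⊕0⊕1⊕0⊕0⊕1⊕0⊕0⊕1⊕1 = 1
s2 (pos 2,3,6,7,10,11,14,15,18,19,22,23,26,27,30,31): 0⊕0⊕1⊕0⊕0⊕0⊕0⊕0⊕0⊕0⊕0⊕1⊕0⊕0⊕1⊕1 = 0
s4 (pos 4,5,6,7,12,13,14,15,20,21,22,23,28,29,30,31): 1⊕0⊕1⊕0⊕1⊕1⊕0⊕0⊕1⊕0⊕0⊕1⊕0⊕1⊕1⊕1 = 1
s8 (pos 8,9,10,11,12,13,14,15,24,25,26,27,28,29,30,31): 1⊕1⊕0⊕0⊕1⊕1⊕0⊕0⊕0⊕0⊕0⊕0⊕0⊕1⊕1⊕1 = 1
s16 (pos 16,17,18,19,20,21,22,23,24,25,26,27,28,29,30,31): 1⊕1⊕0⊕0⊕1⊕0⊕0⊕1⊕0⊕0⊕0⊕0⊕0⊕1⊕1⊕1 = 1
Syndrome s16…s1 = 11101 → error at position 29.

11101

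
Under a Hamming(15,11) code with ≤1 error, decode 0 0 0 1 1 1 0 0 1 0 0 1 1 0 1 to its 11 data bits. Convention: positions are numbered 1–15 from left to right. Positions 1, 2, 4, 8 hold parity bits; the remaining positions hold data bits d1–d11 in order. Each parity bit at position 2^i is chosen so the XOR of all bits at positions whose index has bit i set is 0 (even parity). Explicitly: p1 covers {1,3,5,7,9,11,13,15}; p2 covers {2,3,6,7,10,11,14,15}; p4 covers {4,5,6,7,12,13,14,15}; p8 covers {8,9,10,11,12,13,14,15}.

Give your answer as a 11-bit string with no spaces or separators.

s1 (pos 1,3,5,7,9,11,13,15): 0⊕0⊕1⊕0⊕1⊕0⊕1⊕1 = 0
s2 (pos 2,3,6,7,10,11,14,15): 0⊕0⊕1⊕0⊕0⊕0⊕0⊕1 = 0
s4 (pos 4,5,6,7,12,13,14,15): 1⊕1⊕1⊕0⊕1⊕1⊕0⊕1 = 0
s8 (pos 8,9,10,11,12,13,14,15): 0⊕1⊕0⊕0⊕1⊕1⊕0⊕1 = 0
Syndrome s8…s1 = 0000 → no error.
Read data bits from positions 3,5,6,7,9,10,11,12,13,14,15: 01101001101

01101001101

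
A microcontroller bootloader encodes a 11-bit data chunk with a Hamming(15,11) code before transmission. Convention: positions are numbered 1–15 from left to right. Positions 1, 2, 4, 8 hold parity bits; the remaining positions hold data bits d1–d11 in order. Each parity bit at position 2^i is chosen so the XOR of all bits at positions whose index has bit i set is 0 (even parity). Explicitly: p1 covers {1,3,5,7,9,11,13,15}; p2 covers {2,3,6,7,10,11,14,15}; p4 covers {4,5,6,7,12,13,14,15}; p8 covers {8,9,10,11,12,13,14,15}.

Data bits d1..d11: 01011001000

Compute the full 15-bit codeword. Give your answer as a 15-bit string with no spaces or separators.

Place data at non-parity positions: p1 p2 0 p4 1 0 1 p8 1 0 0 1 0 0 0
p1 (pos 1,3,5,7,9,11,13,15): XOR of data positions = 0⊕1⊕1⊕1⊕0⊕0⊕0 = 1
p2 (pos 2,3,6,7,10,11,14,15): XOR of data positions = 0⊕0⊕1⊕0⊕0⊕0⊕0 = 1
p4 (pos 4,5,6,7,12,13,14,15): XOR of data positions = 1⊕0⊕1⊕1⊕0⊕0⊕0 = 1
p8 (pos 8,9,10,11,12,13,14,15): XOR of data positions = 1⊕0⊕0⊕1⊕0⊕0⊕0 = 0
Codeword: 110110101001000

110110101001000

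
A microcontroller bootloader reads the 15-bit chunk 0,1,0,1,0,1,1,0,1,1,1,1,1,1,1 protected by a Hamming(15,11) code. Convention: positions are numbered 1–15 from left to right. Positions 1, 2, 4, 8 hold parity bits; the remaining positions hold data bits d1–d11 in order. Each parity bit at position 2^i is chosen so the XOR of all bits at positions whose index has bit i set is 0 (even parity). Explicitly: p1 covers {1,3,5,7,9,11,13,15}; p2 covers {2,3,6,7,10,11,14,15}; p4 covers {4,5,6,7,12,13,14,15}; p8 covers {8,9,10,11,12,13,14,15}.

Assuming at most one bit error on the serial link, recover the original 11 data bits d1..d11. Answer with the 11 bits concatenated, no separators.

00111111110

s1 (pos 1,3,5,7,9,11,13,15): 0⊕0⊕0⊕1⊕1⊕1⊕1⊕1 = 1
s2 (pos 2,3,6,7,10,11,14,15): 1⊕0⊕1⊕1⊕1⊕1⊕1⊕1 = 1
s4 (pos 4,5,6,7,12,13,14,15): 1⊕0⊕1⊕1⊕1⊕1⊕1⊕1 = 1
s8 (pos 8,9,10,11,12,13,14,15): 0⊕1⊕1⊕1⊕1⊕1⊕1⊕1 = 1
Syndrome s8…s1 = 1111 → error at position 15.
Flip position 15: 010101101111111 → 010101101111110
Read data bits from positions 3,5,6,7,9,10,11,12,13,14,15: 00111111110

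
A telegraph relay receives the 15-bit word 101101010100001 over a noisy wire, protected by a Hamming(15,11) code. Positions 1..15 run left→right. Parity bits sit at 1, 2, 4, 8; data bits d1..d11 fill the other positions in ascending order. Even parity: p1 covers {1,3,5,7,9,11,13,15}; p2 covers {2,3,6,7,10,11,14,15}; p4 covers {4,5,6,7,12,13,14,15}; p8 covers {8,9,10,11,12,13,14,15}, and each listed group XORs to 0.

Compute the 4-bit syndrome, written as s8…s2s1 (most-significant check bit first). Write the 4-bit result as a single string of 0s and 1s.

1101

s1 (pos 1,3,5,7,9,11,13,15): 1⊕1⊕0⊕0⊕0⊕0⊕0⊕1 = 1
s2 (pos 2,3,6,7,10,11,14,15): 0⊕1⊕1⊕0⊕1⊕0⊕0⊕1 = 0
s4 (pos 4,5,6,7,12,13,14,15): 1⊕0⊕1⊕0⊕0⊕0⊕0⊕1 = 1
s8 (pos 8,9,10,11,12,13,14,15): 1⊕0⊕1⊕0⊕0⊕0⊕0⊕1 = 1
Syndrome s8…s1 = 1101 → error at position 13.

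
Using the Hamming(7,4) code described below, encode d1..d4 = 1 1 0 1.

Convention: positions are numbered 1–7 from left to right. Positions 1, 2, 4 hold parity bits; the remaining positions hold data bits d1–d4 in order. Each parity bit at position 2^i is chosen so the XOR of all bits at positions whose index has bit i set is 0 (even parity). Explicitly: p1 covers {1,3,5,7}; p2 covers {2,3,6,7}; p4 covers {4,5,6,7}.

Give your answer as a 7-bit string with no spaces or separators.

1010101

Place data at non-parity positions: p1 p2 1 p4 1 0 1
p1 (pos 1,3,5,7): XOR of data positions = 1⊕1⊕1 = 1
p2 (pos 2,3,6,7): XOR of data positions = 1⊕0⊕1 = 0
p4 (pos 4,5,6,7): XOR of data positions = 1⊕0⊕1 = 0
Codeword: 1010101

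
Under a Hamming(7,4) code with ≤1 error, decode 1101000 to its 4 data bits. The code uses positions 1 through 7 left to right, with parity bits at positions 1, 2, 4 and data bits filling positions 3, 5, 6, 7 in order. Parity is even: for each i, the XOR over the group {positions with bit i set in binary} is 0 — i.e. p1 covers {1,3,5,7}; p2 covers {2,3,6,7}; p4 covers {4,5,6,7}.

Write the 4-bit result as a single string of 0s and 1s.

0001

s1 (pos 1,3,5,7): 1⊕0⊕0⊕0 = 1
s2 (pos 2,3,6,7): 1⊕0⊕0⊕0 = 1
s4 (pos 4,5,6,7): 1⊕0⊕0⊕0 = 1
Syndrome s4…s1 = 111 → error at position 7.
Flip position 7: 1101000 → 1101001
Read data bits from positions 3,5,6,7: 0001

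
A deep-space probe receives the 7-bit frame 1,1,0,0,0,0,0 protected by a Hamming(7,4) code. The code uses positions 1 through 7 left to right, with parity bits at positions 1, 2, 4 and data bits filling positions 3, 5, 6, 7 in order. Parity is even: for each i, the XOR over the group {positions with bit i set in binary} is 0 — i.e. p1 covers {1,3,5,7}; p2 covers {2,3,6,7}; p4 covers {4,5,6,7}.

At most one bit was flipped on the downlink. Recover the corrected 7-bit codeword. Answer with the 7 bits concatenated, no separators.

s1 (pos 1,3,5,7): 1⊕0⊕0⊕0 = 1
s2 (pos 2,3,6,7): 1⊕0⊕0⊕0 = 1
s4 (pos 4,5,6,7): 0⊕0⊕0⊕0 = 0
Syndrome s4…s1 = 011 → error at position 3.
Flip position 3: 1100000 → 1110000

1110000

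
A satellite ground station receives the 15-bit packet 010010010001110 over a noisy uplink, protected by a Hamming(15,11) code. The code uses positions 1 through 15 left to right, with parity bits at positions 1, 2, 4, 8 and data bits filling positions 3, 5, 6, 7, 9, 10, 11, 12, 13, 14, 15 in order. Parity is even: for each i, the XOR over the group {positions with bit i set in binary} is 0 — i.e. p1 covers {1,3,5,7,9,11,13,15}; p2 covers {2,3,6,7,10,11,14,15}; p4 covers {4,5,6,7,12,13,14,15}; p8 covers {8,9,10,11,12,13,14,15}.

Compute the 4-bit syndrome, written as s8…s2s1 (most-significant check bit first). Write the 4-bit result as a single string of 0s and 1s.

0000

s1 (pos 1,3,5,7,9,11,13,15): 0⊕0⊕1⊕0⊕0⊕0⊕1⊕0 = 0
s2 (pos 2,3,6,7,10,11,14,15): 1⊕0⊕0⊕0⊕0⊕0⊕1⊕0 = 0
s4 (pos 4,5,6,7,12,13,14,15): 0⊕1⊕0⊕0⊕1⊕1⊕1⊕0 = 0
s8 (pos 8,9,10,11,12,13,14,15): 1⊕0⊕0⊕0⊕1⊕1⊕1⊕0 = 0
Syndrome s8…s1 = 0000 → no error.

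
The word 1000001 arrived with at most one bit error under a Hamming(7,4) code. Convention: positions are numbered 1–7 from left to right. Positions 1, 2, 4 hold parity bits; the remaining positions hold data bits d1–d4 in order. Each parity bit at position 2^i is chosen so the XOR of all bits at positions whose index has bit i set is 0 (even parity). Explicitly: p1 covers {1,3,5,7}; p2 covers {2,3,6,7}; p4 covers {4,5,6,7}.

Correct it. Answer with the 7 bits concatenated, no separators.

s1 (pos 1,3,5,7): 1⊕0⊕0⊕1 = 0
s2 (pos 2,3,6,7): 0⊕0⊕0⊕1 = 1
s4 (pos 4,5,6,7): 0⊕0⊕0⊕1 = 1
Syndrome s4…s1 = 110 → error at position 6.
Flip position 6: 1000001 → 1000011

1000011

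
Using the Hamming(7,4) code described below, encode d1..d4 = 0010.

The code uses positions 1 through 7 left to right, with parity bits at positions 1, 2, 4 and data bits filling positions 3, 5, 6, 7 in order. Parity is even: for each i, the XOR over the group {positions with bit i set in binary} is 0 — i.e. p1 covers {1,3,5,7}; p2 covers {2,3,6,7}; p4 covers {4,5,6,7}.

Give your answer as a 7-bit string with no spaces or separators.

0101010

Place data at non-parity positions: p1 p2 0 p4 0 1 0
p1 (pos 1,3,5,7): XOR of data positions = 0⊕0⊕0 = 0
p2 (pos 2,3,6,7): XOR of data positions = 0⊕1⊕0 = 1
p4 (pos 4,5,6,7): XOR of data positions = 0⊕1⊕0 = 1
Codeword: 0101010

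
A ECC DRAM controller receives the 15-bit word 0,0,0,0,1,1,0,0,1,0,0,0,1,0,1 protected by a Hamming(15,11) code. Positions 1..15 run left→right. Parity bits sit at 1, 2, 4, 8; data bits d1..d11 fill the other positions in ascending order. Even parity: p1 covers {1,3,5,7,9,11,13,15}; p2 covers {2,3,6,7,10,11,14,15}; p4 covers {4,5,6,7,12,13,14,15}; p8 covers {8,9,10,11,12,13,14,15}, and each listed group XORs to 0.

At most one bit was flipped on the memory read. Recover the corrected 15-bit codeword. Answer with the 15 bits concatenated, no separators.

000011011000101

s1 (pos 1,3,5,7,9,11,13,15): 0⊕0⊕1⊕0⊕1⊕0⊕1⊕1 = 0
s2 (pos 2,3,6,7,10,11,14,15): 0⊕0⊕1⊕0⊕0⊕0⊕0⊕1 = 0
s4 (pos 4,5,6,7,12,13,14,15): 0⊕1⊕1⊕0⊕0⊕1⊕0⊕1 = 0
s8 (pos 8,9,10,11,12,13,14,15): 0⊕1⊕0⊕0⊕0⊕1⊕0⊕1 = 1
Syndrome s8…s1 = 1000 → error at position 8.
Flip position 8: 000011001000101 → 000011011000101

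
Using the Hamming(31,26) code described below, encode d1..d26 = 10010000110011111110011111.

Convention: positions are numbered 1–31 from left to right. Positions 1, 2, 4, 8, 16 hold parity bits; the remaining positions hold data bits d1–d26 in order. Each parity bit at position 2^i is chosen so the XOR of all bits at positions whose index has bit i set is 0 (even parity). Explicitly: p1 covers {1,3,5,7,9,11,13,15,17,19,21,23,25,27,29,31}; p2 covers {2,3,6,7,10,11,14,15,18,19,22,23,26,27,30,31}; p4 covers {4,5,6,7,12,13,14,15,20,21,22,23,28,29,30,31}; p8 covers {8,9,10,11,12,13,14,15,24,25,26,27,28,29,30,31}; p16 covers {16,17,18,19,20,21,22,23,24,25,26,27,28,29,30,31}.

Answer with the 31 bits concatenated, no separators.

1011001000001100011111110011111

Place data at non-parity positions: p1 p2 1 p4 0 0 1 p8 0 0 0 0 1 1 0 p16 0 1 1 1 1 1 1 1 0 0 1 1 1 1 1
p1 (pos 1,3,5,7,9,11,13,15,17,19,21,23,25,27,29,31): XOR of data positions = 1⊕0⊕1⊕0⊕0⊕1⊕0⊕0⊕1⊕1⊕1⊕0⊕1⊕1⊕1 = 1
p2 (pos 2,3,6,7,10,11,14,15,18,19,22,23,26,27,30,31): XOR of data positions = 1⊕0⊕1⊕0⊕0⊕1⊕0⊕1⊕1⊕1⊕1⊕0⊕1⊕1⊕1 = 0
p4 (pos 4,5,6,7,12,13,14,15,20,21,22,23,28,29,30,31): XOR of data positions = 0⊕0⊕1⊕0⊕1⊕1⊕0⊕1⊕1⊕1⊕1⊕1⊕1⊕1⊕1 = 1
p8 (pos 8,9,10,11,12,13,14,15,24,25,26,27,28,29,30,31): XOR of data positions = 0⊕0⊕0⊕0⊕1⊕1⊕0⊕1⊕0⊕0⊕1⊕1⊕1⊕1⊕1 = 0
p16 (pos 16,17,18,19,20,21,22,23,24,25,26,27,28,29,30,31): XOR of data positions = 0⊕1⊕1⊕1⊕1⊕1⊕1⊕1⊕0⊕0⊕1⊕1⊕1⊕1⊕1 = 0
Codeword: 1011001000001100011111110011111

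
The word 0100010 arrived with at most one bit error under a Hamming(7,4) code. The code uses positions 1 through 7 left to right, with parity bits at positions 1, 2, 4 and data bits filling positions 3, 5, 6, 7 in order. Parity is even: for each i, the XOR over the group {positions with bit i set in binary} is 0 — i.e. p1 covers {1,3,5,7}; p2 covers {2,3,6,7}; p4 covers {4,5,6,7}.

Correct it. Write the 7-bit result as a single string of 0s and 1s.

s1 (pos 1,3,5,7): 0⊕0⊕0⊕0 = 0
s2 (pos 2,3,6,7): 1⊕0⊕1⊕0 = 0
s4 (pos 4,5,6,7): 0⊕0⊕1⊕0 = 1
Syndrome s4…s1 = 100 → error at position 4.
Flip position 4: 0100010 → 0101010

0101010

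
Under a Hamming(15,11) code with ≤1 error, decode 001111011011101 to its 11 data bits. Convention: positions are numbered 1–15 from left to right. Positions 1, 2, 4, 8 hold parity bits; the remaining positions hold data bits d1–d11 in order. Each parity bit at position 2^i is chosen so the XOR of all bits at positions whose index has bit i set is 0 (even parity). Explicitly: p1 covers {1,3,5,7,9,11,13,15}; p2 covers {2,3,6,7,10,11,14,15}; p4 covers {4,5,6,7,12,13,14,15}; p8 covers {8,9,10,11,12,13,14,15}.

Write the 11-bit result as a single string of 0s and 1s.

11101011101

s1 (pos 1,3,5,7,9,11,13,15): 0⊕1⊕1⊕0⊕1⊕1⊕1⊕1 = 0
s2 (pos 2,3,6,7,10,11,14,15): 0⊕1⊕1⊕0⊕0⊕1⊕0⊕1 = 0
s4 (pos 4,5,6,7,12,13,14,15): 1⊕1⊕1⊕0⊕1⊕1⊕0⊕1 = 0
s8 (pos 8,9,10,11,12,13,14,15): 1⊕1⊕0⊕1⊕1⊕1⊕0⊕1 = 0
Syndrome s8…s1 = 0000 → no error.
Read data bits from positions 3,5,6,7,9,10,11,12,13,14,15: 11101011101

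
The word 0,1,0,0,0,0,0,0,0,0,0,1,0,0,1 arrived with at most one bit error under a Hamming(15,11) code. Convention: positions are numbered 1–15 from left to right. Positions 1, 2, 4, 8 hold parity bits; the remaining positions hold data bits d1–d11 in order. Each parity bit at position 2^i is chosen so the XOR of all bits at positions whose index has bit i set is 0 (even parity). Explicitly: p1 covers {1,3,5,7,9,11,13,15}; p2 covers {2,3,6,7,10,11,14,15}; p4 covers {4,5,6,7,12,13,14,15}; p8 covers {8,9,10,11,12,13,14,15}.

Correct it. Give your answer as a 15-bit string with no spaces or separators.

s1 (pos 1,3,5,7,9,11,13,15): 0⊕0⊕0⊕0⊕0⊕0⊕0⊕1 = 1
s2 (pos 2,3,6,7,10,11,14,15): 1⊕0⊕0⊕0⊕0⊕0⊕0⊕1 = 0
s4 (pos 4,5,6,7,12,13,14,15): 0⊕0⊕0⊕0⊕1⊕0⊕0⊕1 = 0
s8 (pos 8,9,10,11,12,13,14,15): 0⊕0⊕0⊕0⊕1⊕0⊕0⊕1 = 0
Syndrome s8…s1 = 0001 → error at position 1.
Flip position 1: 010000000001001 → 110000000001001

110000000001001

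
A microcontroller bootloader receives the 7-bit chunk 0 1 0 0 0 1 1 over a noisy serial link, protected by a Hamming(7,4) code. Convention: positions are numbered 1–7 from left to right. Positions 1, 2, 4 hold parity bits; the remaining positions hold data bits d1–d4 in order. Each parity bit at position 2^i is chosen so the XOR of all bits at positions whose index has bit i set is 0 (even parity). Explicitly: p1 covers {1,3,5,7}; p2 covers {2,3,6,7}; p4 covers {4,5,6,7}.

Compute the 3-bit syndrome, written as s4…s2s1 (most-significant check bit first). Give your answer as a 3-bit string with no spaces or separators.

s1 (pos 1,3,5,7): 0⊕0⊕0⊕1 = 1
s2 (pos 2,3,6,7): 1⊕0⊕1⊕1 = 1
s4 (pos 4,5,6,7): 0⊕0⊕1⊕1 = 0
Syndrome s4…s1 = 011 → error at position 3.

011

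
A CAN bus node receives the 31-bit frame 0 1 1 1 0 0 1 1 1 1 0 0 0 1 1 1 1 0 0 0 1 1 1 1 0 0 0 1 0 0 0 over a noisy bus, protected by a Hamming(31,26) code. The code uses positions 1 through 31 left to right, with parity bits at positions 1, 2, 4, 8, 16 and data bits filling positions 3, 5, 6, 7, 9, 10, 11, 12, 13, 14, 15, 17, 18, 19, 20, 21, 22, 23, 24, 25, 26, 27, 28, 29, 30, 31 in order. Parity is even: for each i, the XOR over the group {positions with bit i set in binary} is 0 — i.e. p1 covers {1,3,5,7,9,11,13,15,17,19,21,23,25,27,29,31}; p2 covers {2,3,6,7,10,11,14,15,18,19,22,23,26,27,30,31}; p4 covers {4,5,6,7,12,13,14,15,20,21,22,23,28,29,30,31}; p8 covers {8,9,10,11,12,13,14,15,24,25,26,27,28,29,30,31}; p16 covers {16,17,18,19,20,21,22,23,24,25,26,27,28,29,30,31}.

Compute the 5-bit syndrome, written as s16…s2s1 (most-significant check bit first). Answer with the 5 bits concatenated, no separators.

s1 (pos 1,3,5,7,9,11,13,15,17,19,21,23,25,27,29,31): 0⊕1⊕0⊕1⊕1⊕0⊕0⊕1⊕1⊕0⊕1⊕1⊕0⊕0⊕0⊕0 = 1
s2 (pos 2,3,6,7,10,11,14,15,18,19,22,23,26,27,30,31): 1⊕1⊕0⊕1⊕1⊕0⊕1⊕1⊕0⊕0⊕1⊕1⊕0⊕0⊕0⊕0 = 0
s4 (pos 4,5,6,7,12,13,14,15,20,21,22,23,28,29,30,31): 1⊕0⊕0⊕1⊕0⊕0⊕1⊕1⊕0⊕1⊕1⊕1⊕1⊕0⊕0⊕0 = 0
s8 (pos 8,9,10,11,12,13,14,15,24,25,26,27,28,29,30,31): 1⊕1⊕1⊕0⊕0⊕0⊕1⊕1⊕1⊕0⊕0⊕0⊕1⊕0⊕0⊕0 = 1
s16 (pos 16,17,18,19,20,21,22,23,24,25,26,27,28,29,30,31): 1⊕1⊕0⊕0⊕0⊕1⊕1⊕1⊕1⊕0⊕0⊕0⊕1⊕0⊕0⊕0 = 1
Syndrome s16…s1 = 11001 → error at position 25.

11001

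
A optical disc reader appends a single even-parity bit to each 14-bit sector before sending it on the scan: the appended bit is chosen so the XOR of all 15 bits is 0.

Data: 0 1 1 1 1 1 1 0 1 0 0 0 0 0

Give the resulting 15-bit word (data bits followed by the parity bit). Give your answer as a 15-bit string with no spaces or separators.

XOR of the 14 data bits: 0⊕1⊕1⊕1⊕1⊕1⊕1⊕0⊕1⊕0⊕0⊕0⊕0⊕0 = 1
Parity bit = 1 (so all 15 bits XOR to 0).

011111101000001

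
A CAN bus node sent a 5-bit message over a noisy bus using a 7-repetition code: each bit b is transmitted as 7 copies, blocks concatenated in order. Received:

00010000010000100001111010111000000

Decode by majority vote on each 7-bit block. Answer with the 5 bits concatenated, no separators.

00010

Block 1 (0001000): 1 one → 0
Block 2 (0010000): 1 one → 0
Block 3 (1000011): 3 ones → 0
Block 4 (1101011): 5 ones → 1
Block 5 (1000000): 1 one → 0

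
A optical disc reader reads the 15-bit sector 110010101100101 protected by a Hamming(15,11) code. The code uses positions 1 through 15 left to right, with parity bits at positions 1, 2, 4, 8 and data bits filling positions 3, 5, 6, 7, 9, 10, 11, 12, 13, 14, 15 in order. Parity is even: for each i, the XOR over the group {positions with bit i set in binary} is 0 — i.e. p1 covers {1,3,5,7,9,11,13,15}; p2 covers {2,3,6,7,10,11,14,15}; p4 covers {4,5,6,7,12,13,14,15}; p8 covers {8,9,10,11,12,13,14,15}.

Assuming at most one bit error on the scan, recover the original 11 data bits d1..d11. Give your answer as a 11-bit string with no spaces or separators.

01011100101

s1 (pos 1,3,5,7,9,11,13,15): 1⊕0⊕1⊕1⊕1⊕0⊕1⊕1 = 0
s2 (pos 2,3,6,7,10,11,14,15): 1⊕0⊕0⊕1⊕1⊕0⊕0⊕1 = 0
s4 (pos 4,5,6,7,12,13,14,15): 0⊕1⊕0⊕1⊕0⊕1⊕0⊕1 = 0
s8 (pos 8,9,10,11,12,13,14,15): 0⊕1⊕1⊕0⊕0⊕1⊕0⊕1 = 0
Syndrome s8…s1 = 0000 → no error.
Read data bits from positions 3,5,6,7,9,10,11,12,13,14,15: 01011100101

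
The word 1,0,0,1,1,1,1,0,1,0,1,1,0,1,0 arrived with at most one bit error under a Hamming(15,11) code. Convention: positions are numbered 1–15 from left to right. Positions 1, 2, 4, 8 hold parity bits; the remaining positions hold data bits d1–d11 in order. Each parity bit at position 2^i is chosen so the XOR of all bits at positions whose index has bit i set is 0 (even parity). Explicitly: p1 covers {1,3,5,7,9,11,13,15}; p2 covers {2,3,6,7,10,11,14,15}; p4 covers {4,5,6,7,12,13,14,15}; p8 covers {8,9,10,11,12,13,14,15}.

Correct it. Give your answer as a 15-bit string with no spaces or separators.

s1 (pos 1,3,5,7,9,11,13,15): 1⊕0⊕1⊕1⊕1⊕1⊕0⊕0 = 1
s2 (pos 2,3,6,7,10,11,14,15): 0⊕0⊕1⊕1⊕0⊕1⊕1⊕0 = 0
s4 (pos 4,5,6,7,12,13,14,15): 1⊕1⊕1⊕1⊕1⊕0⊕1⊕0 = 0
s8 (pos 8,9,10,11,12,13,14,15): 0⊕1⊕0⊕1⊕1⊕0⊕1⊕0 = 0
Syndrome s8…s1 = 0001 → error at position 1.
Flip position 1: 100111101011010 → 000111101011010

000111101011010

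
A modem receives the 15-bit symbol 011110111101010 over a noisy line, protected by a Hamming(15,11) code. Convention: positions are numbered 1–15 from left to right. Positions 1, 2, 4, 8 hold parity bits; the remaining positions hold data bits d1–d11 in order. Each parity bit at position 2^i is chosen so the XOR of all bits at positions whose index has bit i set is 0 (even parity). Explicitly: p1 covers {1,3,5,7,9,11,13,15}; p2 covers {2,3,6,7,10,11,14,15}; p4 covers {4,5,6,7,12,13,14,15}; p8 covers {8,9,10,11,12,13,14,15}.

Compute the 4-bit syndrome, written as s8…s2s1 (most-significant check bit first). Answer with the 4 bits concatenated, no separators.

s1 (pos 1,3,5,7,9,11,13,15): 0⊕1⊕1⊕1⊕1⊕0⊕0⊕0 = 0
s2 (pos 2,3,6,7,10,11,14,15): 1⊕1⊕0⊕1⊕1⊕0⊕1⊕0 = 1
s4 (pos 4,5,6,7,12,13,14,15): 1⊕1⊕0⊕1⊕1⊕0⊕1⊕0 = 1
s8 (pos 8,9,10,11,12,13,14,15): 1⊕1⊕1⊕0⊕1⊕0⊕1⊕0 = 1
Syndrome s8…s1 = 1110 → error at position 14.

1110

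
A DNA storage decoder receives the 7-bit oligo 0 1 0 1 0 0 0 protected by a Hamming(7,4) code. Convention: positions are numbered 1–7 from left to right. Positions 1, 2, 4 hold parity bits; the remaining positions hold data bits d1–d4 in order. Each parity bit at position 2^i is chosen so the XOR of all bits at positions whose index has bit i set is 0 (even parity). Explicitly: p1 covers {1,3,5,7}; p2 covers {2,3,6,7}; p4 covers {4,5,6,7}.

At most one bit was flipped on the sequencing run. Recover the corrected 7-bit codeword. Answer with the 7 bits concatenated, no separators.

0101010

s1 (pos 1,3,5,7): 0⊕0⊕0⊕0 = 0
s2 (pos 2,3,6,7): 1⊕0⊕0⊕0 = 1
s4 (pos 4,5,6,7): 1⊕0⊕0⊕0 = 1
Syndrome s4…s1 = 110 → error at position 6.
Flip position 6: 0101000 → 0101010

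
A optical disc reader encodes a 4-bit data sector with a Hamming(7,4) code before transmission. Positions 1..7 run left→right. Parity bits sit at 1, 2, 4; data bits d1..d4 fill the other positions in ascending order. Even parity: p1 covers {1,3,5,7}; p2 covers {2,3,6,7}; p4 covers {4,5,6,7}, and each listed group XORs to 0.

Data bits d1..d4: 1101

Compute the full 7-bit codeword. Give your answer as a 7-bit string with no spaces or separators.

1010101

Place data at non-parity positions: p1 p2 1 p4 1 0 1
p1 (pos 1,3,5,7): XOR of data positions = 1⊕1⊕1 = 1
p2 (pos 2,3,6,7): XOR of data positions = 1⊕0⊕1 = 0
p4 (pos 4,5,6,7): XOR of data positions = 1⊕0⊕1 = 0
Codeword: 1010101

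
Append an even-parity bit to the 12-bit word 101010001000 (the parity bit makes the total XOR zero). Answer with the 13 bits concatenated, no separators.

XOR of the 12 data bits: 1⊕0⊕1⊕0⊕1⊕0⊕0⊕0⊕1⊕0⊕0⊕0 = 0
Parity bit = 0 (so all 13 bits XOR to 0).

1010100010000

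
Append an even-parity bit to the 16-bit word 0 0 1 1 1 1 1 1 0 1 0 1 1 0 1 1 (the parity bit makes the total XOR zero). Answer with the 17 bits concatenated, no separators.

XOR of the 16 data bits: 0⊕0⊕1⊕1⊕1⊕1⊕1⊕1⊕0⊕1⊕0⊕1⊕1⊕0⊕1⊕1 = 1
Parity bit = 1 (so all 17 bits XOR to 0).

00111111010110111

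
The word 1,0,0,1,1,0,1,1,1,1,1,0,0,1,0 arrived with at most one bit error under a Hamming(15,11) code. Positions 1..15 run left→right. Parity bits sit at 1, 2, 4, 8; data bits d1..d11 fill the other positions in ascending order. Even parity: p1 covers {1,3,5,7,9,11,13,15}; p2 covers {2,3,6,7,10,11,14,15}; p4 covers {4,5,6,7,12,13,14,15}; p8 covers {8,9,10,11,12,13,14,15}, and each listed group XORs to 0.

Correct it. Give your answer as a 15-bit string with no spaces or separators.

100110110110010

s1 (pos 1,3,5,7,9,11,13,15): 1⊕0⊕1⊕1⊕1⊕1⊕0⊕0 = 1
s2 (pos 2,3,6,7,10,11,14,15): 0⊕0⊕0⊕1⊕1⊕1⊕1⊕0 = 0
s4 (pos 4,5,6,7,12,13,14,15): 1⊕1⊕0⊕1⊕0⊕0⊕1⊕0 = 0
s8 (pos 8,9,10,11,12,13,14,15): 1⊕1⊕1⊕1⊕0⊕0⊕1⊕0 = 1
Syndrome s8…s1 = 1001 → error at position 9.
Flip position 9: 100110111110010 → 100110110110010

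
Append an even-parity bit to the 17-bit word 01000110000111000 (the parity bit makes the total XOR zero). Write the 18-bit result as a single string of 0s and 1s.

XOR of the 17 data bits: 0⊕1⊕0⊕0⊕0⊕1⊕1⊕0⊕0⊕0⊕0⊕1⊕1⊕1⊕0⊕0⊕0 = 0
Parity bit = 0 (so all 18 bits XOR to 0).

010001100001110000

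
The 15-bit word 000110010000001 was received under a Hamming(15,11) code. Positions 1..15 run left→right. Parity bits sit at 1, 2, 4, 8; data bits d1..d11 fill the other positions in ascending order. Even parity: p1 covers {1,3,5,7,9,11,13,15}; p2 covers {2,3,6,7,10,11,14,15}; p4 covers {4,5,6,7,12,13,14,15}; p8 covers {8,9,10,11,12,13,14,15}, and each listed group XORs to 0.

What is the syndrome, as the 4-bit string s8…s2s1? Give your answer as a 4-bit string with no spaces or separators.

s1 (pos 1,3,5,7,9,11,13,15): 0⊕0⊕1⊕0⊕0⊕0⊕0⊕1 = 0
s2 (pos 2,3,6,7,10,11,14,15): 0⊕0⊕0⊕0⊕0⊕0⊕0⊕1 = 1
s4 (pos 4,5,6,7,12,13,14,15): 1⊕1⊕0⊕0⊕0⊕0⊕0⊕1 = 1
s8 (pos 8,9,10,11,12,13,14,15): 1⊕0⊕0⊕0⊕0⊕0⊕0⊕1 = 0
Syndrome s8…s1 = 0110 → error at position 6.

0110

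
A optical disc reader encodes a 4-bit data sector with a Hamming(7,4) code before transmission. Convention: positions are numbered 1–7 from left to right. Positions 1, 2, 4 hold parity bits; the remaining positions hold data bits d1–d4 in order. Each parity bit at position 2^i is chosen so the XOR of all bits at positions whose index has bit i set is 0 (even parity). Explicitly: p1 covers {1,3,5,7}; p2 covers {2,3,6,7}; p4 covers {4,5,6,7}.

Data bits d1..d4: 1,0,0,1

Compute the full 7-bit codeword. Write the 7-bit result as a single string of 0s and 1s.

Place data at non-parity positions: p1 p2 1 p4 0 0 1
p1 (pos 1,3,5,7): XOR of data positions = 1⊕0⊕1 = 0
p2 (pos 2,3,6,7): XOR of data positions = 1⊕0⊕1 = 0
p4 (pos 4,5,6,7): XOR of data positions = 0⊕0⊕1 = 1
Codeword: 0011001

0011001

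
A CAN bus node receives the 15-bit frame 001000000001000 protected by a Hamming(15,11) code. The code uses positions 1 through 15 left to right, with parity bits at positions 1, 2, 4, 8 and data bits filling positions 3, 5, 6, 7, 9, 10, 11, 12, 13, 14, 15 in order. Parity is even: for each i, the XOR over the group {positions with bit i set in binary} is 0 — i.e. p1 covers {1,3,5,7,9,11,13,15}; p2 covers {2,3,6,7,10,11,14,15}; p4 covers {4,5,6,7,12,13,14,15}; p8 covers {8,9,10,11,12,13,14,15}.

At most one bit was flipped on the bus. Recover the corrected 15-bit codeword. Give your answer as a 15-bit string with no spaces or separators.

001000000001001

s1 (pos 1,3,5,7,9,11,13,15): 0⊕1⊕0⊕0⊕0⊕0⊕0⊕0 = 1
s2 (pos 2,3,6,7,10,11,14,15): 0⊕1⊕0⊕0⊕0⊕0⊕0⊕0 = 1
s4 (pos 4,5,6,7,12,13,14,15): 0⊕0⊕0⊕0⊕1⊕0⊕0⊕0 = 1
s8 (pos 8,9,10,11,12,13,14,15): 0⊕0⊕0⊕0⊕1⊕0⊕0⊕0 = 1
Syndrome s8…s1 = 1111 → error at position 15.
Flip position 15: 001000000001000 → 001000000001001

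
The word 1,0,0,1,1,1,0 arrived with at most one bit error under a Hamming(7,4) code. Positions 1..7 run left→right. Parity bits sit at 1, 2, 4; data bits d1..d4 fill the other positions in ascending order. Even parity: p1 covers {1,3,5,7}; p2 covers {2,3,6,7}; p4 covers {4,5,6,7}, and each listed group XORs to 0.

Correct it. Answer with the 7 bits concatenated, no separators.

1001100

s1 (pos 1,3,5,7): 1⊕0⊕1⊕0 = 0
s2 (pos 2,3,6,7): 0⊕0⊕1⊕0 = 1
s4 (pos 4,5,6,7): 1⊕1⊕1⊕0 = 1
Syndrome s4…s1 = 110 → error at position 6.
Flip position 6: 1001110 → 1001100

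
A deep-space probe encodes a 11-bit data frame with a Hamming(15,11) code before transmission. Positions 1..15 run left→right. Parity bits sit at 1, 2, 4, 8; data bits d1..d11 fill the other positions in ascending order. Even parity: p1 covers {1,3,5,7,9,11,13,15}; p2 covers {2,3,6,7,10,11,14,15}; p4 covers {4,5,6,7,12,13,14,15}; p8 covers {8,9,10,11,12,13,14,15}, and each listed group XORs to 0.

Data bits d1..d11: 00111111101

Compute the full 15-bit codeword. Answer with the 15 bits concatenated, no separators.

Place data at non-parity positions: p1 p2 0 p4 0 1 1 p8 1 1 1 1 1 0 1
p1 (pos 1,3,5,7,9,11,13,15): XOR of data positions = 0⊕0⊕1⊕1⊕1⊕1⊕1 = 1
p2 (pos 2,3,6,7,10,11,14,15): XOR of data positions = 0⊕1⊕1⊕1⊕1⊕0⊕1 = 1
p4 (pos 4,5,6,7,12,13,14,15): XOR of data positions = 0⊕1⊕1⊕1⊕1⊕0⊕1 = 1
p8 (pos 8,9,10,11,12,13,14,15): XOR of data positions = 1⊕1⊕1⊕1⊕1⊕0⊕1 = 0
Codeword: 110101101111101

110101101111101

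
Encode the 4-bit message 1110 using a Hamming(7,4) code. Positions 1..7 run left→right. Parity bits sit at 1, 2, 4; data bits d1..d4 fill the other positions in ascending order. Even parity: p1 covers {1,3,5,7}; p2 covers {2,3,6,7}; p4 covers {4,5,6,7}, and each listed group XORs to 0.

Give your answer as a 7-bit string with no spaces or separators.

0010110

Place data at non-parity positions: p1 p2 1 p4 1 1 0
p1 (pos 1,3,5,7): XOR of data positions = 1⊕1⊕0 = 0
p2 (pos 2,3,6,7): XOR of data positions = 1⊕1⊕0 = 0
p4 (pos 4,5,6,7): XOR of data positions = 1⊕1⊕0 = 0
Codeword: 0010110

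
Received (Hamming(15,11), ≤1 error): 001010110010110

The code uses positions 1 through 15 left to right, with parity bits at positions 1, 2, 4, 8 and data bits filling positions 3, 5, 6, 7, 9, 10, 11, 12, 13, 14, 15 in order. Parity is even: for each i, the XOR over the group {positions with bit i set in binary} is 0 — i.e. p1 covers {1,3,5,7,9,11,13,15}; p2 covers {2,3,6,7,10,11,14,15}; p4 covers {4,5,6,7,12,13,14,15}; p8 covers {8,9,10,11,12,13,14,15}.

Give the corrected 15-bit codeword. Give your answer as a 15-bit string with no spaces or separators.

s1 (pos 1,3,5,7,9,11,13,15): 0⊕1⊕1⊕1⊕0⊕1⊕1⊕0 = 1
s2 (pos 2,3,6,7,10,11,14,15): 0⊕1⊕0⊕1⊕0⊕1⊕1⊕0 = 0
s4 (pos 4,5,6,7,12,13,14,15): 0⊕1⊕0⊕1⊕0⊕1⊕1⊕0 = 0
s8 (pos 8,9,10,11,12,13,14,15): 1⊕0⊕0⊕1⊕0⊕1⊕1⊕0 = 0
Syndrome s8…s1 = 0001 → error at position 1.
Flip position 1: 001010110010110 → 101010110010110

101010110010110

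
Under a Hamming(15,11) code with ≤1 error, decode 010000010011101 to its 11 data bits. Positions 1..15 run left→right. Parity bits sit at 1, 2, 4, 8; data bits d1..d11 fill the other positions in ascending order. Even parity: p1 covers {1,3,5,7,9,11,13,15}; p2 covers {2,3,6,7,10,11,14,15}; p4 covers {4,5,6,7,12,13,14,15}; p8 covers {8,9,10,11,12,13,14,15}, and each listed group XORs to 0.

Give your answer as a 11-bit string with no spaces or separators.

s1 (pos 1,3,5,7,9,11,13,15): 0⊕0⊕0⊕0⊕0⊕1⊕1⊕1 = 1
s2 (pos 2,3,6,7,10,11,14,15): 1⊕0⊕0⊕0⊕0⊕1⊕0⊕1 = 1
s4 (pos 4,5,6,7,12,13,14,15): 0⊕0⊕0⊕0⊕1⊕1⊕0⊕1 = 1
s8 (pos 8,9,10,11,12,13,14,15): 1⊕0⊕0⊕1⊕1⊕1⊕0⊕1 = 1
Syndrome s8…s1 = 1111 → error at position 15.
Flip position 15: 010000010011101 → 010000010011100
Read data bits from positions 3,5,6,7,9,10,11,12,13,14,15: 00000011100

00000011100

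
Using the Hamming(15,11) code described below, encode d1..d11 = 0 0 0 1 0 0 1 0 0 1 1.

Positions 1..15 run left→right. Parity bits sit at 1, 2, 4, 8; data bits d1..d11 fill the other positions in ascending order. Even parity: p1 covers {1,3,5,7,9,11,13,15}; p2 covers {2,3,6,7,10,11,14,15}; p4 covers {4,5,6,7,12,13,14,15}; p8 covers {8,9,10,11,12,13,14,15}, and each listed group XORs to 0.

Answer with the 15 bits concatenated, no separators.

Place data at non-parity positions: p1 p2 0 p4 0 0 1 p8 0 0 1 0 0 1 1
p1 (pos 1,3,5,7,9,11,13,15): XOR of data positions = 0⊕0⊕1⊕0⊕1⊕0⊕1 = 1
p2 (pos 2,3,6,7,10,11,14,15): XOR of data positions = 0⊕0⊕1⊕0⊕1⊕1⊕1 = 0
p4 (pos 4,5,6,7,12,13,14,15): XOR of data positions = 0⊕0⊕1⊕0⊕0⊕1⊕1 = 1
p8 (pos 8,9,10,11,12,13,14,15): XOR of data positions = 0⊕0⊕1⊕0⊕0⊕1⊕1 = 1
Codeword: 100100110010011

100100110010011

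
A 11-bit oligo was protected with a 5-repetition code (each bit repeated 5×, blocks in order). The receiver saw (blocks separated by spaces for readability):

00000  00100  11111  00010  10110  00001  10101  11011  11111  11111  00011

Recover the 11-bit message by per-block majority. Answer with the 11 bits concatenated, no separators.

00101011110

Block 1 (00000): 0 ones → 0
Block 2 (00100): 1 one → 0
Block 3 (11111): 5 ones → 1
Block 4 (00010): 1 one → 0
Block 5 (10110): 3 ones → 1
Block 6 (00001): 1 one → 0
Block 7 (10101): 3 ones → 1
Block 8 (11011): 4 ones → 1
Block 9 (11111): 5 ones → 1
Block 10 (11111): 5 ones → 1
Block 11 (00011): 2 ones → 0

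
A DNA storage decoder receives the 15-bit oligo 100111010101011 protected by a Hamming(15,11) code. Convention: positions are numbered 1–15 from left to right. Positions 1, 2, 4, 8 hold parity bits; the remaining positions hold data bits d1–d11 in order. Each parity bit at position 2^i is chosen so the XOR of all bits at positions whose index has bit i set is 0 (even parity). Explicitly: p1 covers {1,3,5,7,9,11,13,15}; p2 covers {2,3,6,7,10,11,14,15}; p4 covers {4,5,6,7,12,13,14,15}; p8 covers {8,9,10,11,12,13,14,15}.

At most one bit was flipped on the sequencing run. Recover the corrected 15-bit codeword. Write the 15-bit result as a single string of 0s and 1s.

100111011101011

s1 (pos 1,3,5,7,9,11,13,15): 1⊕0⊕1⊕0⊕0⊕0⊕0⊕1 = 1
s2 (pos 2,3,6,7,10,11,14,15): 0⊕0⊕1⊕0⊕1⊕0⊕1⊕1 = 0
s4 (pos 4,5,6,7,12,13,14,15): 1⊕1⊕1⊕0⊕1⊕0⊕1⊕1 = 0
s8 (pos 8,9,10,11,12,13,14,15): 1⊕0⊕1⊕0⊕1⊕0⊕1⊕1 = 1
Syndrome s8…s1 = 1001 → error at position 9.
Flip position 9: 100111010101011 → 100111011101011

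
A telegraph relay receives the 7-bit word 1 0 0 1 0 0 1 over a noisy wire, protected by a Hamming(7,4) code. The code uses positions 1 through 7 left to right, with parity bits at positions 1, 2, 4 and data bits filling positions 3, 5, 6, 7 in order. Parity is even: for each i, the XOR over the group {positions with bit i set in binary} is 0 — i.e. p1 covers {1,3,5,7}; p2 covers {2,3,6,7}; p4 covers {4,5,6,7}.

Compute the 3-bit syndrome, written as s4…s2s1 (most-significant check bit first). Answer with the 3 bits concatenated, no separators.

s1 (pos 1,3,5,7): 1⊕0⊕0⊕1 = 0
s2 (pos 2,3,6,7): 0⊕0⊕0⊕1 = 1
s4 (pos 4,5,6,7): 1⊕0⊕0⊕1 = 0
Syndrome s4…s1 = 010 → error at position 2.

010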